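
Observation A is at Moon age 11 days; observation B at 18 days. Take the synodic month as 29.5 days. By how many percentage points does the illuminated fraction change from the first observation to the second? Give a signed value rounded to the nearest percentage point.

θ₁ = 360° × 11/29.5 = 134.2°, f₁ = (1 − cos θ₁)/2 = 0.849.
θ₂ = 360° × 18/29.5 = 219.7°, f₂ = (1 − cos θ₂)/2 = 0.885.
Change = f₂ − f₁ = +0.036 → +4 percentage points.

+4 percentage points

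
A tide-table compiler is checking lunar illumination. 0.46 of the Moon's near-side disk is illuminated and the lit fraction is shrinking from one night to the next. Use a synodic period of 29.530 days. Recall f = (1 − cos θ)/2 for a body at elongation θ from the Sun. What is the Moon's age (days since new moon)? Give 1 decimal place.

22.5 days

Invert f = (1 − cos θ)/2 to get cos θ = 1 − 2(0.46) = 0.080, hence θ₀ = arccos 0.080 = 85.4°.
Since the Moon is past full (waning), take the reflex angle: θ = 360° − 85.4° = 274.6°.
That fraction of the synodic month is 274.6/360 × 29.530 d ≈ 22.52 d.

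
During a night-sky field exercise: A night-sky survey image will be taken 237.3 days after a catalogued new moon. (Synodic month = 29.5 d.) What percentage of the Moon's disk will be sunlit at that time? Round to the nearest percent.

Reduce mod P: 237.3 − 8×29.5 = 1.30 d into the current lunation.
Elongation θ = 360° × 1.30/29.5 ≈ 15.9°.
Illuminated fraction = (1 − cos 15.9°)/2 = (1 − 0.962)/2 ≈ 0.019, so 2%.

2%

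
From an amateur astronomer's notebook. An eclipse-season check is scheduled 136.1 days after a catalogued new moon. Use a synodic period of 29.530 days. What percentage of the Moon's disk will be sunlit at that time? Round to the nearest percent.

136.1 d spans 4 complete synodic months (4 × 29.530 = 118.12 d) plus 17.98 d.
Phase angle: θ = 360°·(17.98 d)/(29.530 d) = 219.2°.
Illuminated fraction = (1 − cos 219.2°)/2 = (1 − (-0.775))/2 ≈ 0.888, so 89%.

89%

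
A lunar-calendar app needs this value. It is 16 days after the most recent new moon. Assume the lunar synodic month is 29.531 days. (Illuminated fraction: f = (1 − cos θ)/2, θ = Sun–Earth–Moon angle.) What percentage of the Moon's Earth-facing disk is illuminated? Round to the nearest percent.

98%

Phase angle: θ = 360°·(16 d)/(29.531 d) = 195.0°.
cos 195.0° = (-0.966), so f = (1 − (-0.966))/2 = 0.983, so 98%.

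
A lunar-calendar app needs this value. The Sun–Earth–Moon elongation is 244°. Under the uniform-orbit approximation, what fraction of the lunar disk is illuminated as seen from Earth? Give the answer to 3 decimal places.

0.719

Half-versine of 244°: (1 − (-0.438))/2 = 0.719.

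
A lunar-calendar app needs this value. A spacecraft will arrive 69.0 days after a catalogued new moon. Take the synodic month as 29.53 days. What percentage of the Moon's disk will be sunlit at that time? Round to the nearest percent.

69.0/29.53 = 2.337 lunations, so 2 complete cycles and 9.94 d into the next.
The Moon has covered 9.94/29.53 of its cycle, so θ ≈ 360° × 9.94/29.53 = 121.2°.
Illuminated fraction = (1 − cos 121.2°)/2 = (1 − (-0.518))/2 ≈ 0.759, so 76%.

76%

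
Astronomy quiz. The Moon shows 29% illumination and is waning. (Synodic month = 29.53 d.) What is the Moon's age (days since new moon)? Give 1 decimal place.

24.2 days

Invert f = (1 − cos θ)/2 to get cos θ = 1 − 2(0.29) = 0.420, hence θ₀ = arccos 0.420 = 65.2°.
A waning Moon lies in 180°–360°, so θ = 360° − 65.2° = 294.8°.
That fraction of the synodic month is 294.8/360 × 29.53 d ≈ 24.18 d.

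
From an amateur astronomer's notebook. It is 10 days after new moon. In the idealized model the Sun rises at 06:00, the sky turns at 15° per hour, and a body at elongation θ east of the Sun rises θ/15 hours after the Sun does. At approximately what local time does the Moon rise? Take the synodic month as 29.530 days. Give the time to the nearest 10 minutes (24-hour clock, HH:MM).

14:10

Phase angle: θ = 360°·(10 d)/(29.530 d) = 121.9°.
The Moon trails the Sun by θ/15 = 121.9/15 ≈ 8.13 hours.
06:00 + 8.127 h ≈ 14:08 → 14:10 to the nearest ten minutes.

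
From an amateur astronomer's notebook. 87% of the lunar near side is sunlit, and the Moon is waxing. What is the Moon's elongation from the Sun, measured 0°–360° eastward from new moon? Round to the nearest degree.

From f = (1 − cos θ)/2: cos θ = 1 − 2×0.87 = -0.740; arccos → 137.7°.
The Moon is waxing (0°–180°), so θ = 137.7° directly.

138°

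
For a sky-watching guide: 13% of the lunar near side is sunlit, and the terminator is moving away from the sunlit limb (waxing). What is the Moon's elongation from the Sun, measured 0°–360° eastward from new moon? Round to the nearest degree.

From f = (1 − cos θ)/2: cos θ = 1 − 2×0.13 = 0.740; arccos → 42.3°.
Waxing ⇒ before full, so θ = 42.3°.

42°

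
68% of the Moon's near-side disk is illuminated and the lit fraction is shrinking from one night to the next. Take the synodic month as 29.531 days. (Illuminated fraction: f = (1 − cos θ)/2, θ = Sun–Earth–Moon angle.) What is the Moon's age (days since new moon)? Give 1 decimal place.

Invert f = (1 − cos θ)/2 to get cos θ = 1 − 2(0.68) = -0.360, hence θ₀ = arccos -0.360 = 111.1°.
A waning Moon lies in 180°–360°, so θ = 360° − 111.1° = 248.9°.
That fraction of the synodic month is 248.9/360 × 29.531 d ≈ 20.42 d.

20.4 days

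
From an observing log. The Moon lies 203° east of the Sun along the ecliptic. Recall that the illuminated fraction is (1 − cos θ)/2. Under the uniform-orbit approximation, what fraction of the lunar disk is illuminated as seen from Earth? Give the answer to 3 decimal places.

0.960

cos 203° = (-0.921), so f = (1 − (-0.921))/2 = 0.960.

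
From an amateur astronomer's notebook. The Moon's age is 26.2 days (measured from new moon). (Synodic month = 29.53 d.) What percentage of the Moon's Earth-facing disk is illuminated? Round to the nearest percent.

12%

Phase angle: θ = 360°·(26.2 d)/(29.53 d) = 319.4°.
cos 319.4° = 0.759, so f = (1 − 0.759)/2 = 0.120, so 12%.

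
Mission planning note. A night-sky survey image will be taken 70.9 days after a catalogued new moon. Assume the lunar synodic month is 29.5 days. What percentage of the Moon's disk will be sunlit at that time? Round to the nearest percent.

70.9/29.5 = 2.403 lunations, so 2 complete cycles and 11.90 d into the next.
The Moon has covered 11.90/29.5 of its cycle, so θ ≈ 360° × 11.90/29.5 = 145.2°.
With cos θ = (-0.821), the lit fraction is (1 − (-0.821))/2 ≈ 0.911, so 91%.

91%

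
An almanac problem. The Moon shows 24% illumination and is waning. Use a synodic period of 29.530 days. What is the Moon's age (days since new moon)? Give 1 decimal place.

Invert f = (1 − cos θ)/2 to get cos θ = 1 − 2(0.24) = 0.520, hence θ₀ = arccos 0.520 = 58.7°.
Waning ⇒ past full, so θ = 360° − 58.7° = 301.3°.
At 360°/29.530 d per day, 301.3° corresponds to 24.72 days.

24.7 days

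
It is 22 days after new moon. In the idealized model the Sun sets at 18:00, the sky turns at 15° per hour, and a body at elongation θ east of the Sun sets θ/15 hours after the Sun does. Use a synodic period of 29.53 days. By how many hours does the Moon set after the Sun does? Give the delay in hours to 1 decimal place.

Elongation θ = 360° × 22/29.53 ≈ 268.2°.
Delay after the Sun = 268.2° / (15°/h) ≈ 17.88 h.
So the Moon sets 17.88 h after the Sun.

17.9 h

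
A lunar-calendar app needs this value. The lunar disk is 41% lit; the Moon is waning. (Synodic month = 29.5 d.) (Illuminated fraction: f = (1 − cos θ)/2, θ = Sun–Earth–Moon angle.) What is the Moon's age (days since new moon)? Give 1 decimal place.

23.0 days

cos θ = 1 − 2f = 0.180, giving a principal value of 79.6°.
Waning ⇒ past full, so θ = 360° − 79.6° = 280.4°.
That fraction of the synodic month is 280.4/360 × 29.5 d ≈ 22.97 d.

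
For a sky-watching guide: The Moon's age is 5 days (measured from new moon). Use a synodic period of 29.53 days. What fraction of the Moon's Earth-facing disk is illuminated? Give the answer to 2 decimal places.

Phase angle: θ = 360°·(5 d)/(29.53 d) = 61.0°.
cos 61.0° = 0.485, so f = (1 − 0.485)/2 = 0.257.

0.26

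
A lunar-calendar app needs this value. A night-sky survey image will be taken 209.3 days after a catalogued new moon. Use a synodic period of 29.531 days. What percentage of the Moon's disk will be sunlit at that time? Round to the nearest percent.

7%

209.3/29.531 = 7.087 lunations, so 7 complete cycles and 2.58 d into the next.
Phase angle: θ = 360°·(2.58 d)/(29.531 d) = 31.5°.
Illuminated fraction = (1 − cos 31.5°)/2 = (1 − 0.853)/2 ≈ 0.074, so 7%.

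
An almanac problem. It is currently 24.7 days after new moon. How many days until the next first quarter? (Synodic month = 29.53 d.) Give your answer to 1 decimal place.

12.2 days

First quarter is 0.25 of the way through the cycle: age 0.25 × 29.53 = 7.383 d.
This lunation's first quarter (7.383 d) has passed, so add one period: 36.913 − 24.7 = 12.213 days.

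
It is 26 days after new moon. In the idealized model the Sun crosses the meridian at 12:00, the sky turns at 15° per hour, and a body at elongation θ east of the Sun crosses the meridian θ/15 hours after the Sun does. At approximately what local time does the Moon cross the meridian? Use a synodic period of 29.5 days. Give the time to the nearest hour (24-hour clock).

09:00

Elongation θ = 360° × 26/29.5 ≈ 317.3°.
Delay after the Sun = 317.3° / (15°/h) ≈ 21.15 h.
12:00 + 21.15 h ≈ 09:09 → 09:00 to the nearest hour.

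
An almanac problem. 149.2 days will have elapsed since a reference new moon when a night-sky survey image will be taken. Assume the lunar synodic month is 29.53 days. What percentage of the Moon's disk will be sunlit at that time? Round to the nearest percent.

149.2/29.53 = 5.052 lunations, so 5 complete cycles and 1.55 d into the next.
Elongation θ = 360° × 1.55/29.53 ≈ 18.9°.
cos 18.9° = 0.946, so f = (1 − 0.946)/2 = 0.027, so 3%.

3%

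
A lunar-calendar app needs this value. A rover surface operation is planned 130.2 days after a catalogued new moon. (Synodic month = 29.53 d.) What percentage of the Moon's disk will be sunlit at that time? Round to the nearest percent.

130.2 d spans 4 complete synodic months (4 × 29.53 = 118.12 d) plus 12.08 d.
Phase angle: θ = 360°·(12.08 d)/(29.53 d) = 147.3°.
With cos θ = (-0.841), the lit fraction is (1 − (-0.841))/2 ≈ 0.921, so 92%.

92%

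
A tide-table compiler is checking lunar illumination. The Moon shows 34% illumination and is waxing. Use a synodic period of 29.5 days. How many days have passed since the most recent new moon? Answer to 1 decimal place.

5.8 days

Invert f = (1 − cos θ)/2 to get cos θ = 1 − 2(0.34) = 0.320, hence θ₀ = arccos 0.320 = 71.3°.
Before full moon the principal value applies: θ = 71.3°.
That fraction of the synodic month is 71.3/360 × 29.5 d ≈ 5.85 d.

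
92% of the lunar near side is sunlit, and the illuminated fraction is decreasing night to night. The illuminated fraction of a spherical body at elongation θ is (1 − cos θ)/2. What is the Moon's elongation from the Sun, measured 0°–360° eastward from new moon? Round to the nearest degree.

Invert f = (1 − cos θ)/2 to get cos θ = 1 − 2(0.92) = -0.840, hence θ₀ = arccos -0.840 = 147.1°.
Waning ⇒ past full, so θ = 360° − 147.1° = 212.9°.

213°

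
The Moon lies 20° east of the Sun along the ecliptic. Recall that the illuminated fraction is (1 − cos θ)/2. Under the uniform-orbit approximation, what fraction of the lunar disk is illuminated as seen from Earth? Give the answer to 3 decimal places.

0.030

cos 20° = 0.940, so f = (1 − 0.940)/2 = 0.030.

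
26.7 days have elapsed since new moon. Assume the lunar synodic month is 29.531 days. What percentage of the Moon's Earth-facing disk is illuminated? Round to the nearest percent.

Phase angle: θ = 360°·(26.7 d)/(29.531 d) = 325.5°.
With cos θ = 0.824, the lit fraction is (1 − 0.824)/2 ≈ 0.088, so 9%.

9%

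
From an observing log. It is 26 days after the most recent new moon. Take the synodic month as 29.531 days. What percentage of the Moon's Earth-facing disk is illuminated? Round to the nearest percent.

13%

The Moon has covered 26/29.531 of its cycle, so θ ≈ 360° × 26/29.531 = 317.0°.
cos 317.0° = 0.731, so f = (1 − 0.731)/2 = 0.135, so 13%.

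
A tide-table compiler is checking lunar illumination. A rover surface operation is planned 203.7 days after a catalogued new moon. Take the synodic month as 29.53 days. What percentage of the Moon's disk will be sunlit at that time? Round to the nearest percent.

203.7/29.53 = 6.898 lunations, so 6 complete cycles and 26.52 d into the next.
Phase angle: θ = 360°·(26.52 d)/(29.53 d) = 323.3°.
cos 323.3° = 0.802, so f = (1 − 0.802)/2 = 0.099, so 10%.

10%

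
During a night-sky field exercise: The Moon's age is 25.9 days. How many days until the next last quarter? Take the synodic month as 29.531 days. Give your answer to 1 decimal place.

Last quarter occurs at elongation 270°, i.e. at age 29.531 × 270/360 = 22.148 d.
Already past this cycle's last quarter; the next is at 22.148 + 29.531 = 51.679 d, so 51.679 − 25.9 = 25.779 days.

25.8 days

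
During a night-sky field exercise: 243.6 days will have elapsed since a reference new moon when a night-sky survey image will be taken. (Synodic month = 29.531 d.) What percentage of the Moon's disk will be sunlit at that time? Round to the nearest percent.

Reduce mod P: 243.6 − 8×29.531 = 7.35 d into the current lunation.
The Moon has covered 7.35/29.531 of its cycle, so θ ≈ 360° × 7.35/29.531 = 89.6°.
With cos θ = 0.007, the lit fraction is (1 − 0.007)/2 ≈ 0.497, so 50%.

50%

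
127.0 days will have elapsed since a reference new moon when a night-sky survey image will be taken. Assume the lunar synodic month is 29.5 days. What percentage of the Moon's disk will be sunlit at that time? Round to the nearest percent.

67%

127.0/29.5 = 4.305 lunations, so 4 complete cycles and 9.00 d into the next.
The Moon has covered 9.00/29.5 of its cycle, so θ ≈ 360° × 9.00/29.5 = 109.8°.
Illuminated fraction = (1 − cos 109.8°)/2 = (1 − (-0.339))/2 ≈ 0.670, so 67%.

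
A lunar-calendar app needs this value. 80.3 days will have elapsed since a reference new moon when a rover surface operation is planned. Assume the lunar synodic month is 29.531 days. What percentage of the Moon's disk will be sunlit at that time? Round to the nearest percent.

80.3 d spans 2 complete synodic months (2 × 29.531 = 59.06 d) plus 21.24 d.
Elongation θ = 360° × 21.24/29.531 ≈ 258.9°.
cos 258.9° = (-0.192), so f = (1 − (-0.192))/2 = 0.596, so 60%.

60%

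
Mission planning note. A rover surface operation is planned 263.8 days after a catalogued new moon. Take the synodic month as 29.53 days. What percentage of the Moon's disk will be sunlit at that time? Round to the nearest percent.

Reduce mod P: 263.8 − 8×29.53 = 27.56 d into the current lunation.
The Moon has covered 27.56/29.53 of its cycle, so θ ≈ 360° × 27.56/29.53 = 336.0°.
Illuminated fraction = (1 − cos 336.0°)/2 = (1 − 0.913)/2 ≈ 0.043, so 4%.

4%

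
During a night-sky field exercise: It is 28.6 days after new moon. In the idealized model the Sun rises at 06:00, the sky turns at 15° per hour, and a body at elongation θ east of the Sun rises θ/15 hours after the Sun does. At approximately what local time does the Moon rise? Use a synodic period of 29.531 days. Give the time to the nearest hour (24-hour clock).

Phase angle: θ = 360°·(28.6 d)/(29.531 d) = 348.7°.
The Moon trails the Sun by θ/15 = 348.7/15 ≈ 23.24 hours.
06:00 + 23.24 h ≈ 05:15 → 05:00 to the nearest hour.

05:00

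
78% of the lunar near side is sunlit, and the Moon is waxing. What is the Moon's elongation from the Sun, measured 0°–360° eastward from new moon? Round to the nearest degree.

124°

Invert f = (1 − cos θ)/2 to get cos θ = 1 − 2(0.78) = -0.560, hence θ₀ = arccos -0.560 = 124.1°.
The Moon is waxing (0°–180°), so θ = 124.1° directly.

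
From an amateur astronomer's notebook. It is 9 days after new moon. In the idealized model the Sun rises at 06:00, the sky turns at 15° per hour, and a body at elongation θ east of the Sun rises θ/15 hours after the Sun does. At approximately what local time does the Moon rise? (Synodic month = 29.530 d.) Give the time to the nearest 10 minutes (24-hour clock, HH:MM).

Elongation θ = 360° × 9/29.530 ≈ 109.7°.
At 15° of sky rotation per hour, 109.7° corresponds to a 7.31 h lag.
06:00 + 7.315 h ≈ 13:19 → 13:20 to the nearest ten minutes.

13:20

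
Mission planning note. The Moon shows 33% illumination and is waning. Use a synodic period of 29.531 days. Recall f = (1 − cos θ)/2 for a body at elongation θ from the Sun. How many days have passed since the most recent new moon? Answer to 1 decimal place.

23.8 days

cos θ = 1 − 2f = 0.340, giving a principal value of 70.1°.
Since the Moon is past full (waning), take the reflex angle: θ = 360° − 70.1° = 289.9°.
At 360°/29.531 d per day, 289.9° corresponds to 23.78 days.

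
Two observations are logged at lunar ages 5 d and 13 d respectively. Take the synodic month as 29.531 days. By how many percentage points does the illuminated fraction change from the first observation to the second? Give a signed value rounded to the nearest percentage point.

θ₁ = 360° × 5/29.531 = 61.0°, f₁ = (1 − cos θ₁)/2 = 0.257.
θ₂ = 360° × 13/29.531 = 158.5°, f₂ = (1 − cos θ₂)/2 = 0.965.
Change = f₂ − f₁ = +0.708 → +71 percentage points.

+71 percentage points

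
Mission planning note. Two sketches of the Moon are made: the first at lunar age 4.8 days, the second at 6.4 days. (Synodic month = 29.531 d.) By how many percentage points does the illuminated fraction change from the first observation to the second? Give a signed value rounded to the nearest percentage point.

θ₁ = 360° × 4.8/29.531 = 58.5°, f₁ = (1 − cos θ₁)/2 = 0.239.
θ₂ = 360° × 6.4/29.531 = 78.0°, f₂ = (1 − cos θ₂)/2 = 0.396.
Change = f₂ − f₁ = +0.157 → +16 percentage points.

+16 percentage points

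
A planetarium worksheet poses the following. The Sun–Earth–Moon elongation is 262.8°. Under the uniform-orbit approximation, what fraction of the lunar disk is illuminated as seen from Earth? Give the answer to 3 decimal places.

0.563

f = (1 − cos 262.8°)/2 = (1 − (-0.125))/2 ≈ 0.563.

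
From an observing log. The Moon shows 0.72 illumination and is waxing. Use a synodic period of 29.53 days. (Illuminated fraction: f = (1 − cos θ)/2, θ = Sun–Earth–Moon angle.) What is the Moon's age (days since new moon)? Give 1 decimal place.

9.5 days

cos θ = 1 − 2f = -0.440, giving a principal value of 116.1°.
Before full moon the principal value applies: θ = 116.1°.
Age = 29.53 × 116.1°/360° ≈ 9.52 days.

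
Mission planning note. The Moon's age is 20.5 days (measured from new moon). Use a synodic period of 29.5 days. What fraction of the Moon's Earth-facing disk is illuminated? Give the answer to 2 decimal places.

The Moon has covered 20.5/29.5 of its cycle, so θ ≈ 360° × 20.5/29.5 = 250.2°.
With cos θ = (-0.339), the lit fraction is (1 − (-0.339))/2 ≈ 0.670.

0.67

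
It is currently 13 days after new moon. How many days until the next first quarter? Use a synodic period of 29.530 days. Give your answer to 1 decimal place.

First quarter occurs at elongation 90°, i.e. at age 29.530 × 90/360 = 7.383 d.
Already past this cycle's first quarter; the next is at 7.383 + 29.530 = 36.913 d, so 36.913 − 13 = 23.913 days.

23.9 days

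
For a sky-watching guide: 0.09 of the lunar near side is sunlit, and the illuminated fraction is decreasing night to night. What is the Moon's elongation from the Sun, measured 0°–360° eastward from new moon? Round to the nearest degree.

Invert f = (1 − cos θ)/2 to get cos θ = 1 − 2(0.09) = 0.820, hence θ₀ = arccos 0.820 = 34.9°.
Waning ⇒ past full, so θ = 360° − 34.9° = 325.1°.

325°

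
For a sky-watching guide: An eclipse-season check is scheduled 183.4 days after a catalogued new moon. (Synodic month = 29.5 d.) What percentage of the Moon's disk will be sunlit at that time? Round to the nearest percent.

Reduce mod P: 183.4 − 6×29.5 = 6.40 d into the current lunation.
Elongation θ = 360° × 6.40/29.5 ≈ 78.1°.
Illuminated fraction = (1 − cos 78.1°)/2 = (1 − 0.206)/2 ≈ 0.397, so 40%.

40%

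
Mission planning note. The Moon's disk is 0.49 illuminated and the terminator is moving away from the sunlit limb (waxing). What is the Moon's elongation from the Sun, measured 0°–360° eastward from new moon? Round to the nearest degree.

Invert f = (1 − cos θ)/2 to get cos θ = 1 − 2(0.49) = 0.020, hence θ₀ = arccos 0.020 = 88.9°.
The Moon is waxing (0°–180°), so θ = 88.9° directly.

89°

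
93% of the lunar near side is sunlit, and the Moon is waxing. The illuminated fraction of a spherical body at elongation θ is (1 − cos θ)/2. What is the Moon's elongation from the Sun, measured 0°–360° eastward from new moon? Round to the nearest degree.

cos θ = 1 − 2f = -0.860, giving a principal value of 149.3°.
The Moon is waxing (0°–180°), so θ = 149.3° directly.

149°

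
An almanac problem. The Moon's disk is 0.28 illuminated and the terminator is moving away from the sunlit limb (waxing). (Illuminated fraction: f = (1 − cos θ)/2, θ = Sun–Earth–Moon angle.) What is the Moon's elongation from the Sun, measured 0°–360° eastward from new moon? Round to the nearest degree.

From f = (1 − cos θ)/2: cos θ = 1 − 2×0.28 = 0.440; arccos → 63.9°.
Waxing ⇒ before full, so θ = 63.9°.

64°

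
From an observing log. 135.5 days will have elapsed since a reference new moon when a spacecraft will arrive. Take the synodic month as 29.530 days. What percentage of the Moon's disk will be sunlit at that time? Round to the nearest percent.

135.5 d spans 4 complete synodic months (4 × 29.530 = 118.12 d) plus 17.38 d.
The Moon has covered 17.38/29.530 of its cycle, so θ ≈ 360° × 17.38/29.530 = 211.9°.
With cos θ = (-0.849), the lit fraction is (1 − (-0.849))/2 ≈ 0.925, so 92%.

92%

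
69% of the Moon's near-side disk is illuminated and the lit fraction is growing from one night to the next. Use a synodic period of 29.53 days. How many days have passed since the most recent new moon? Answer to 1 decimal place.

9.2 days

Invert f = (1 − cos θ)/2 to get cos θ = 1 − 2(0.69) = -0.380, hence θ₀ = arccos -0.380 = 112.3°.
Before full moon the principal value applies: θ = 112.3°.
Age = 29.53 × 112.3°/360° ≈ 9.21 days.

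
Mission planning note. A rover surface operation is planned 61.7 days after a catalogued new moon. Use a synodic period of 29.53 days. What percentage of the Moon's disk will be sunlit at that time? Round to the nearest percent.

Reduce mod P: 61.7 − 2×29.53 = 2.64 d into the current lunation.
The Moon has covered 2.64/29.53 of its cycle, so θ ≈ 360° × 2.64/29.53 = 32.2°.
cos 32.2° = 0.846, so f = (1 − 0.846)/2 = 0.077, so 8%.

8%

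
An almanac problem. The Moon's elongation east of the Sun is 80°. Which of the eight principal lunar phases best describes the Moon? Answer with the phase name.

first quarter

The first quarter sector spans roughly 68°–112°; 80° falls inside it.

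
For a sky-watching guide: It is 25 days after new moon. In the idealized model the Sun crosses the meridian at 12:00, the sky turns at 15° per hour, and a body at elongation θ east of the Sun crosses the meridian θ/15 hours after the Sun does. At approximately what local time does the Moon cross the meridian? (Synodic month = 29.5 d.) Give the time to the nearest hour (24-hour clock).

Phase angle: θ = 360°·(25 d)/(29.5 d) = 305.1°.
At 15° of sky rotation per hour, 305.1° corresponds to a 20.34 h lag.
12:00 + 20.34 h ≈ 08:20 → 08:00 to the nearest hour.

08:00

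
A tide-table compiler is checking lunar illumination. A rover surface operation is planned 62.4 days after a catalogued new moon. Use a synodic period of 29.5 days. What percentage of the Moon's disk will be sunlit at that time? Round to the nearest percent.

Reduce mod P: 62.4 − 2×29.5 = 3.40 d into the current lunation.
Phase angle: θ = 360°·(3.40 d)/(29.5 d) = 41.5°.
With cos θ = 0.749, the lit fraction is (1 − 0.749)/2 ≈ 0.125, so 13%.

13%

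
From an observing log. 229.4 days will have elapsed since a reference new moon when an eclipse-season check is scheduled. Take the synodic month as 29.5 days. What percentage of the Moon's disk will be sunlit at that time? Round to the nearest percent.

229.4/29.5 = 7.776 lunations, so 7 complete cycles and 22.90 d into the next.
Elongation θ = 360° × 22.90/29.5 ≈ 279.5°.
Illuminated fraction = (1 − cos 279.5°)/2 = (1 − 0.164)/2 ≈ 0.418, so 42%.

42%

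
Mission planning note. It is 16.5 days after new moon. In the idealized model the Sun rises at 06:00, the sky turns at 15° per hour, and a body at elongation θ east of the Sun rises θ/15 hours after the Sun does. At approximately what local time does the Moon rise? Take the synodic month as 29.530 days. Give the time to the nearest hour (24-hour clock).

Phase angle: θ = 360°·(16.5 d)/(29.530 d) = 201.2°.
The Moon trails the Sun by θ/15 = 201.2/15 ≈ 13.41 hours.
06:00 + 13.41 h ≈ 19:25 → 19:00 to the nearest hour.

19:00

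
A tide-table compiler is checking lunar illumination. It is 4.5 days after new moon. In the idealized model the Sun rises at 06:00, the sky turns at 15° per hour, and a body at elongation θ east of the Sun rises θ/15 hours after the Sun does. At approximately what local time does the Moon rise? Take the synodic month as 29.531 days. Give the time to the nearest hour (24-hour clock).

The Moon has covered 4.5/29.531 of its cycle, so θ ≈ 360° × 4.5/29.531 = 54.9°.
The Moon trails the Sun by θ/15 = 54.9/15 ≈ 3.66 hours.
06:00 + 3.66 h ≈ 09:39 → 10:00 to the nearest hour.

10:00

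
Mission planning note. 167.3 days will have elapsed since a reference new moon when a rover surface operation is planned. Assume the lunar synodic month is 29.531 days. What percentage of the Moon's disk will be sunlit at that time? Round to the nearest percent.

75%

167.3 d spans 5 complete synodic months (5 × 29.531 = 147.66 d) plus 19.65 d.
Phase angle: θ = 360°·(19.65 d)/(29.531 d) = 239.5°.
With cos θ = (-0.508), the lit fraction is (1 − (-0.508))/2 ≈ 0.754, so 75%.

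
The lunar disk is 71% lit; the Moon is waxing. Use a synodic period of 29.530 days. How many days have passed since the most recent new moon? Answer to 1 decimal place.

Invert f = (1 − cos θ)/2 to get cos θ = 1 − 2(0.71) = -0.420, hence θ₀ = arccos -0.420 = 114.8°.
The Moon is waxing (0°–180°), so θ = 114.8° directly.
At 360°/29.530 d per day, 114.8° corresponds to 9.42 days.

9.4 days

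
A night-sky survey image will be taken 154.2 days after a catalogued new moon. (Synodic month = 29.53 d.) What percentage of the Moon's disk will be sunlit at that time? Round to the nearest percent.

41%

154.2/29.53 = 5.222 lunations, so 5 complete cycles and 6.55 d into the next.
Elongation θ = 360° × 6.55/29.53 ≈ 79.9°.
Illuminated fraction = (1 − cos 79.9°)/2 = (1 − 0.176)/2 ≈ 0.412, so 41%.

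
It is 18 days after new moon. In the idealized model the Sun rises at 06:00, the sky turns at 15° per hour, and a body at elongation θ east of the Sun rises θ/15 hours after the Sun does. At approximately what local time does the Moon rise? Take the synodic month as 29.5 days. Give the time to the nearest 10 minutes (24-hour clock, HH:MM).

20:40

Elongation θ = 360° × 18/29.5 ≈ 219.7°.
At 15° of sky rotation per hour, 219.7° corresponds to a 14.64 h lag.
06:00 + 14.644 h ≈ 20:39 → 20:40 to the nearest ten minutes.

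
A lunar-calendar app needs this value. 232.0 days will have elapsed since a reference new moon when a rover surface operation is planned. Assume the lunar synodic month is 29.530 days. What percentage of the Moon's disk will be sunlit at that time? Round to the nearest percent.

19%

Reduce mod P: 232.0 − 7×29.530 = 25.29 d into the current lunation.
The Moon has covered 25.29/29.530 of its cycle, so θ ≈ 360° × 25.29/29.530 = 308.3°.
With cos θ = 0.620, the lit fraction is (1 − 0.620)/2 ≈ 0.190, so 19%.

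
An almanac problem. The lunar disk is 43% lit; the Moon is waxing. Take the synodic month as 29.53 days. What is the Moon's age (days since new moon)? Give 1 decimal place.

6.7 days

cos θ = 1 − 2f = 0.140, giving a principal value of 82.0°.
The Moon is waxing (0°–180°), so θ = 82.0° directly.
Age = 29.53 × 82.0°/360° ≈ 6.72 days.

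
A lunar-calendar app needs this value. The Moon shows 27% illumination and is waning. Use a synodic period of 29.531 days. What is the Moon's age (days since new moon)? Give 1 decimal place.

24.4 days

cos θ = 1 − 2f = 0.460, giving a principal value of 62.6°.
Waning ⇒ past full, so θ = 360° − 62.6° = 297.4°.
Age = 29.531 × 297.4°/360° ≈ 24.39 days.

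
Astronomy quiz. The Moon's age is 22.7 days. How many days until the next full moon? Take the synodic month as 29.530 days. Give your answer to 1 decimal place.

Full moon occurs at elongation 180°, i.e. at age 29.530 × 180/360 = 14.765 d.
Already past this cycle's full moon; the next is at 14.765 + 29.530 = 44.295 d, so 44.295 − 22.7 = 21.595 days.

21.6 days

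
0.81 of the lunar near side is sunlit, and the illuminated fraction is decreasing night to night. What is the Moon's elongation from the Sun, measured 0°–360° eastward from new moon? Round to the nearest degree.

232°

cos θ = 1 − 2f = -0.620, giving a principal value of 128.3°.
A waning Moon lies in 180°–360°, so θ = 360° − 128.3° = 231.7°.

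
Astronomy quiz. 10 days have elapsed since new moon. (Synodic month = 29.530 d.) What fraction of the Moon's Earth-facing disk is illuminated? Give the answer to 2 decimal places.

0.76

The Moon has covered 10/29.530 of its cycle, so θ ≈ 360° × 10/29.530 = 121.9°.
With cos θ = (-0.529), the lit fraction is (1 − (-0.529))/2 ≈ 0.764.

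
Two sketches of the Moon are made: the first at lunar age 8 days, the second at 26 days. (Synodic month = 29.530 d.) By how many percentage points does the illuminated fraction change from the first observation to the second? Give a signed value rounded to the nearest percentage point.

First observation: θ = 360°·8/29.530 = 97.5°, so f = 0.566.
Second observation: θ = 317.0°, f = 0.135.
Δf = 0.135 − 0.566 = -0.431, i.e. -43 pp.

-43 percentage points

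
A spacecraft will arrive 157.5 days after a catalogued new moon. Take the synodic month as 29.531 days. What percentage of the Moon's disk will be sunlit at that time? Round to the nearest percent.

75%

Reduce mod P: 157.5 − 5×29.531 = 9.84 d into the current lunation.
The Moon has covered 9.84/29.531 of its cycle, so θ ≈ 360° × 9.84/29.531 = 120.0°.
With cos θ = (-0.500), the lit fraction is (1 − (-0.500))/2 ≈ 0.750, so 75%.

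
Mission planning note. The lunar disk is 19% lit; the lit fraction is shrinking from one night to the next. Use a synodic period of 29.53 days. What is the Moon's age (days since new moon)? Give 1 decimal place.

cos θ = 1 − 2f = 0.620, giving a principal value of 51.7°.
A waning Moon lies in 180°–360°, so θ = 360° − 51.7° = 308.3°.
At 360°/29.53 d per day, 308.3° corresponds to 25.29 days.

25.3 days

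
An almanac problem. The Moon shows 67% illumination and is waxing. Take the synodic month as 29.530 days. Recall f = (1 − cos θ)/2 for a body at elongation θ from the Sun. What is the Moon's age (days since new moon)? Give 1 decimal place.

9.0 days

Invert f = (1 − cos θ)/2 to get cos θ = 1 − 2(0.67) = -0.340, hence θ₀ = arccos -0.340 = 109.9°.
Before full moon the principal value applies: θ = 109.9°.
At 360°/29.530 d per day, 109.9° corresponds to 9.01 days.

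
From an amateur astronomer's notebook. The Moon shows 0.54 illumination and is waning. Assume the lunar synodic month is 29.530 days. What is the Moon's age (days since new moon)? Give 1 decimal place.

cos θ = 1 − 2f = -0.080, giving a principal value of 94.6°.
Since the Moon is past full (waning), take the reflex angle: θ = 360° − 94.6° = 265.4°.
At 360°/29.530 d per day, 265.4° corresponds to 21.77 days.

21.8 days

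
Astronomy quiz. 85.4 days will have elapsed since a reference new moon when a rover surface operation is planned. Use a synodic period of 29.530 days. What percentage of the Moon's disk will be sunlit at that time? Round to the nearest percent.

11%

85.4 d spans 2 complete synodic months (2 × 29.530 = 59.06 d) plus 26.34 d.
The Moon has covered 26.34/29.530 of its cycle, so θ ≈ 360° × 26.34/29.530 = 321.1°.
With cos θ = 0.778, the lit fraction is (1 − 0.778)/2 ≈ 0.111, so 11%.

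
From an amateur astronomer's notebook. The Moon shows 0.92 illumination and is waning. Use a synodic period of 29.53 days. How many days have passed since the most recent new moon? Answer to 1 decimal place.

17.5 days

Invert f = (1 − cos θ)/2 to get cos θ = 1 − 2(0.92) = -0.840, hence θ₀ = arccos -0.840 = 147.1°.
A waning Moon lies in 180°–360°, so θ = 360° − 147.1° = 212.9°.
That fraction of the synodic month is 212.9/360 × 29.53 d ≈ 17.46 d.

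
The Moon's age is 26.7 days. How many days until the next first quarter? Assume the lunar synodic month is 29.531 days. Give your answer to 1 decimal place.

10.2 days

First quarter is 0.25 of the way through the cycle: age 0.25 × 29.531 = 7.383 d.
This lunation's first quarter (7.383 d) has passed, so add one period: 36.914 − 26.7 = 10.214 days.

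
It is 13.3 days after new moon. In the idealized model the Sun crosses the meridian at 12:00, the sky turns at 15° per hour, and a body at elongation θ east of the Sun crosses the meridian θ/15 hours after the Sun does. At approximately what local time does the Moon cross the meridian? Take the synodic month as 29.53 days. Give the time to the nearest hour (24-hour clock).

23:00

Elongation θ = 360° × 13.3/29.53 ≈ 162.1°.
The Moon trails the Sun by θ/15 = 162.1/15 ≈ 10.81 hours.
12:00 + 10.81 h ≈ 22:49 → 23:00 to the nearest hour.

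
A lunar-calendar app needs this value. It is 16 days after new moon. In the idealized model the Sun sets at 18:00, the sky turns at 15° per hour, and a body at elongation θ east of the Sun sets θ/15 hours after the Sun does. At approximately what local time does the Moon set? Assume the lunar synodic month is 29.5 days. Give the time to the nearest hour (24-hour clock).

07:00

The Moon has covered 16/29.5 of its cycle, so θ ≈ 360° × 16/29.5 = 195.3°.
Delay after the Sun = 195.3° / (15°/h) ≈ 13.02 h.
18:00 + 13.02 h ≈ 07:01 → 07:00 to the nearest hour.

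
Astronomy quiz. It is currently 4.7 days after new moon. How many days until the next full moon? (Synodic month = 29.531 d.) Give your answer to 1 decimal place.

10.1 days

Full moon occurs at elongation 180°, i.e. at age 29.531 × 180/360 = 14.765 d.
That is 14.765 − 4.7 = 10.066 days ahead.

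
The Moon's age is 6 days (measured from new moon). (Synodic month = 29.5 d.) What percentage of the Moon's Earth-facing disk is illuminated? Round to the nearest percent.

The Moon has covered 6/29.5 of its cycle, so θ ≈ 360° × 6/29.5 = 73.2°.
cos 73.2° = 0.289, so f = (1 − 0.289)/2 = 0.356, so 36%.

36%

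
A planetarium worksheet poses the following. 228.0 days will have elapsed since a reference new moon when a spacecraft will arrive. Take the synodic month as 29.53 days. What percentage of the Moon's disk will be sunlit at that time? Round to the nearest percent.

228.0 d spans 7 complete synodic months (7 × 29.53 = 206.71 d) plus 21.29 d.
Phase angle: θ = 360°·(21.29 d)/(29.53 d) = 259.5°.
Illuminated fraction = (1 − cos 259.5°)/2 = (1 − (-0.181))/2 ≈ 0.591, so 59%.

59%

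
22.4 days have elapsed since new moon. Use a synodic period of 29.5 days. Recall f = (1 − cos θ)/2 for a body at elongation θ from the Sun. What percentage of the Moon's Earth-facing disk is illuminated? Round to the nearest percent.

Elongation θ = 360° × 22.4/29.5 ≈ 273.4°.
Illuminated fraction = (1 − cos 273.4°)/2 = (1 − 0.059)/2 ≈ 0.471, so 47%.

47%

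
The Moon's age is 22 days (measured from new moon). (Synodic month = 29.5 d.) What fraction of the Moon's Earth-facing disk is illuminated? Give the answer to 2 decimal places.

The Moon has covered 22/29.5 of its cycle, so θ ≈ 360° × 22/29.5 = 268.5°.
cos 268.5° = (-0.027), so f = (1 − (-0.027))/2 = 0.513.

0.51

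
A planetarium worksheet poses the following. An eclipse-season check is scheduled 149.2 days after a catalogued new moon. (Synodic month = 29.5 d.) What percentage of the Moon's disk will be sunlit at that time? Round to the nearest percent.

3%

149.2 d spans 5 complete synodic months (5 × 29.5 = 147.50 d) plus 1.70 d.
Phase angle: θ = 360°·(1.70 d)/(29.5 d) = 20.7°.
Illuminated fraction = (1 − cos 20.7°)/2 = (1 − 0.935)/2 ≈ 0.032, so 3%.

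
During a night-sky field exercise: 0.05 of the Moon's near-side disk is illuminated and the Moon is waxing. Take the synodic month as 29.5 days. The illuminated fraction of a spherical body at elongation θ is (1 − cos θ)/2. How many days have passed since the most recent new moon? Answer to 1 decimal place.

Invert f = (1 − cos θ)/2 to get cos θ = 1 − 2(0.05) = 0.900, hence θ₀ = arccos 0.900 = 25.8°.
Before full moon the principal value applies: θ = 25.8°.
At 360°/29.5 d per day, 25.8° corresponds to 2.12 days.

2.1 days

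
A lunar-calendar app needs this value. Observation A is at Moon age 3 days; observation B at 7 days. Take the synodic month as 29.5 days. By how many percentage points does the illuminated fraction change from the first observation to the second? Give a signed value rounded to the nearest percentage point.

First observation: θ = 360°·3/29.5 = 36.6°, so f = 0.099.
Second observation: θ = 85.4°, f = 0.460.
Δf = 0.460 − 0.099 = +0.361, i.e. +36 pp.

+36 percentage points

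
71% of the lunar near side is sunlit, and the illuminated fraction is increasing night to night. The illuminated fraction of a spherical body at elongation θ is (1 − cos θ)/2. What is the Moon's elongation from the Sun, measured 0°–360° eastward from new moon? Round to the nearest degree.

Invert f = (1 − cos θ)/2 to get cos θ = 1 − 2(0.71) = -0.420, hence θ₀ = arccos -0.420 = 114.8°.
The Moon is waxing (0°–180°), so θ = 114.8° directly.

115°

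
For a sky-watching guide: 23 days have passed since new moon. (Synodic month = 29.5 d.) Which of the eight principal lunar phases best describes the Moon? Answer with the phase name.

last quarter

θ ≈ 360° × 23/29.5 = 281°, which falls in the last quarter sector.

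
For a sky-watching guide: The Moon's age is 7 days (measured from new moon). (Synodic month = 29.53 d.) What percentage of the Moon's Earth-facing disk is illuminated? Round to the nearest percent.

Elongation θ = 360° × 7/29.53 ≈ 85.3°.
cos 85.3° = 0.081, so f = (1 − 0.081)/2 = 0.459, so 46%.

46%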